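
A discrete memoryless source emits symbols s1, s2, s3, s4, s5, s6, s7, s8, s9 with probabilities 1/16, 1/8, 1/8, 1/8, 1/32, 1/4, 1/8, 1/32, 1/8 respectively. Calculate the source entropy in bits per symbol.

Each probability is a power of 1/2, so log₂(1/p) is an integer.
H = Σ p·log₂(1/p) = 1/16·4 + 1/8·3 + 1/8·3 + 1/8·3 + 1/32·5 + 1/4·2 + 1/8·3 + 1/32·5 + 1/8·3 = 2.9375 bits.

2.9375 bits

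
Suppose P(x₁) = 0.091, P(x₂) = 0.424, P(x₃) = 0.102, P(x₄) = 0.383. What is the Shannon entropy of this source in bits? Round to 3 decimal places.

1.706 bits

H = −Σ pᵢ log₂ pᵢ.
−0.091·log₂(0.091) = 0.3147
−0.424·log₂(0.424) = 0.5249
−0.102·log₂(0.102) = 0.3359
−0.383·log₂(0.383) = 0.5303
Sum ≈ 1.7057 → 1.706 bits.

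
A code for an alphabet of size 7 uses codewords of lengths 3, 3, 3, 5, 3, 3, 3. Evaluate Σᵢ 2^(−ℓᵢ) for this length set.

With common denominator 2^5 = 32: Σ 2^(−ℓᵢ) = 4/32 + 4/32 + 4/32 + 1/32 + 4/32 + 4/32 + 4/32 = 25/32 = 0.78125.

0.78125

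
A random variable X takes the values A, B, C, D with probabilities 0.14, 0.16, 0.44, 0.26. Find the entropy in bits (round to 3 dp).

1.847 bits

H = −Σ pᵢ log₂ pᵢ.
−0.14·log₂(0.14) = 0.3971
−0.16·log₂(0.16) = 0.4230
−0.44·log₂(0.44) = 0.5211
−0.26·log₂(0.26) = 0.5053
Sum ≈ 1.8466 → 1.847 bits.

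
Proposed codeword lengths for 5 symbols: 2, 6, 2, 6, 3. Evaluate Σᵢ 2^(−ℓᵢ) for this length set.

0.65625

With common denominator 2^6 = 64: Σ 2^(−ℓᵢ) = 16/64 + 1/64 + 16/64 + 1/64 + 8/64 = 42/64 = 0.65625.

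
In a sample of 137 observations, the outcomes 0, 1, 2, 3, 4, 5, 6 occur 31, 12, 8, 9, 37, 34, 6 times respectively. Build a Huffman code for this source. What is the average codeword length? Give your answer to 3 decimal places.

2.511 bits/symbol

Probabilities are the counts divided by 137.
Repeatedly combine the two least-probable nodes; the expected code length is the sum of the merged weights.
merge 6/137 + 8/137 → 14/137
merge 9/137 + 12/137 → 21/137
merge 14/137 + 21/137 → 35/137
merge 31/137 + 34/137 → 65/137
merge 35/137 + 37/137 → 72/137
merge 65/137 + 72/137 → 1
L = 14/137 + 21/137 + 35/137 + 65/137 + 72/137 + 1 = 344/137 ≈ 2.511 bits/symbol.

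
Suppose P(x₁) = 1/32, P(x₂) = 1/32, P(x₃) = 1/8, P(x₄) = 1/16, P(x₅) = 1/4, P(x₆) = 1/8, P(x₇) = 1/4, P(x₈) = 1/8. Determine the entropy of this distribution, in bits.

Each probability is a power of 1/2, so log₂(1/p) is an integer.
H = Σ p·log₂(1/p) = 1/32·5 + 1/32·5 + 1/8·3 + 1/16·4 + 1/4·2 + 1/8·3 + 1/4·2 + 1/8·3 = 2.6875 bits.

2.6875 bits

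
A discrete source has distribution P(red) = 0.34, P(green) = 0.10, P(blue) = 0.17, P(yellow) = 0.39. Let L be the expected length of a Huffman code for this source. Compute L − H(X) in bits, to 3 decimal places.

0.054 bits

Entropy H = −Σ p log₂ p ≈ 1.8258 bits.
Huffman merges: 1/10+17/100→27/100; 27/100+17/50→61/100; 39/100+61/100→1. L = 47/25 ≈ 1.8800.
L − H = 1.8800 − 1.8258 = 0.054 bits.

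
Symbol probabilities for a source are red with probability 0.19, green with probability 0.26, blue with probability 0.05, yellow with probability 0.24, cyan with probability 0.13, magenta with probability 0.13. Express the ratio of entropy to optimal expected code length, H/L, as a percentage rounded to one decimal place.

Entropy H = −Σ p log₂ p ≈ 2.4360 bits.
Huffman merges: 1/20+13/100→9/50; 13/100+9/50→31/100; 19/100+6/25→43/100; 13/50+31/100→57/100; 43/100+57/100→1. L = 249/100 ≈ 2.4900.
Efficiency = H/L = 2.4360/2.4900 = 97.8%.

97.8%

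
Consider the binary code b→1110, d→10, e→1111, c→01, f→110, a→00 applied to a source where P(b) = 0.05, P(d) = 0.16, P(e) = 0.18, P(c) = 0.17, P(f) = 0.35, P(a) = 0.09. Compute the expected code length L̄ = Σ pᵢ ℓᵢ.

L̄ = Σ pᵢ·ℓᵢ = 0.05·4 + 0.16·2 + 0.18·4 + 0.17·2 + 0.35·3 + 0.09·2 = 2.81 bits/symbol.

2.81 bits/symbol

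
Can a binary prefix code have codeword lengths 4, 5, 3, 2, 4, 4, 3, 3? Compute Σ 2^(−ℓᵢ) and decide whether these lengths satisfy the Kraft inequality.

0.84375; yes

With common denominator 2^5 = 32: Σ 2^(−ℓᵢ) = 2/32 + 1/32 + 4/32 + 8/32 + 2/32 + 2/32 + 4/32 + 4/32 = 27/32 = 0.84375.
Kraft's inequality requires Σ ≤ 1; here Σ = 0.84375 ≤ 1, so such a prefix code exists.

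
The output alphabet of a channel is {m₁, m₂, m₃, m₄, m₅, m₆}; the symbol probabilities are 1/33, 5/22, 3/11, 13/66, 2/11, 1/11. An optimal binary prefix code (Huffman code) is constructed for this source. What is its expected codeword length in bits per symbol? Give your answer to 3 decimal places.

Repeatedly combine the two least-probable nodes; the expected code length is the sum of the merged weights.
merge 1/33 + 1/11 → 4/33
merge 4/33 + 2/11 → 10/33
merge 13/66 + 5/22 → 14/33
merge 3/11 + 10/33 → 19/33
merge 14/33 + 19/33 → 1
L = 4/33 + 10/33 + 14/33 + 19/33 + 1 = 80/33 ≈ 2.424 bits/symbol.

2.424 bits/symbol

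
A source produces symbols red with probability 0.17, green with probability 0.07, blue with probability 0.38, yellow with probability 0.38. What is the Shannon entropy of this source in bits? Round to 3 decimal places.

1.764 bits

H = −Σ pᵢ log₂ pᵢ.
−0.17·log₂(0.17) = 0.4346
−0.07·log₂(0.07) = 0.2686
−0.38·log₂(0.38) = 0.5305
−0.38·log₂(0.38) = 0.5305
Sum ≈ 1.7640 → 1.764 bits.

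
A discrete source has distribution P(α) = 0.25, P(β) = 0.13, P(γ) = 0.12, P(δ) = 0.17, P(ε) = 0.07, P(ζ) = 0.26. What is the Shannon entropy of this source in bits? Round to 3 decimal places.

H = −Σ pᵢ log₂ pᵢ.
−0.25·log₂(0.25) = 0.5000
−0.13·log₂(0.13) = 0.3826
−0.12·log₂(0.12) = 0.3671
−0.17·log₂(0.17) = 0.4346
−0.07·log₂(0.07) = 0.2686
−0.26·log₂(0.26) = 0.5053
Sum ≈ 2.4581 → 2.458 bits.

2.458 bits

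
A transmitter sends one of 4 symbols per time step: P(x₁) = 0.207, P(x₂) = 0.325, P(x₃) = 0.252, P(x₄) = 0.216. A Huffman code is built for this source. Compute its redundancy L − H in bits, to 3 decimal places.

Entropy H = −Σ p log₂ p ≈ 1.9760 bits.
Huffman merges: 207/1000+27/125→423/1000; 63/250+13/40→577/1000; 423/1000+577/1000→1. L = 2 ≈ 2.0000.
L − H = 2.0000 − 1.9760 = 0.024 bits.

0.024 bits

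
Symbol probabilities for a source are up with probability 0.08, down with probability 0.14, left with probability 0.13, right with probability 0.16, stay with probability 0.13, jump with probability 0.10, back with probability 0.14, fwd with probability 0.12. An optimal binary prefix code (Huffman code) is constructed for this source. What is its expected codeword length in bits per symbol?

Repeatedly combine the two least-probable nodes; the expected code length is the sum of the merged weights.
merge 2/25 + 1/10 → 9/50
merge 3/25 + 13/100 → 1/4
merge 13/100 + 7/50 → 27/100
merge 7/50 + 4/25 → 3/10
merge 9/50 + 1/4 → 43/100
merge 27/100 + 3/10 → 57/100
merge 43/100 + 57/100 → 1
L = 9/50 + 1/4 + 27/100 + 3/10 + 43/100 + 57/100 + 1 = 3 bits/symbol.

3 bits/symbol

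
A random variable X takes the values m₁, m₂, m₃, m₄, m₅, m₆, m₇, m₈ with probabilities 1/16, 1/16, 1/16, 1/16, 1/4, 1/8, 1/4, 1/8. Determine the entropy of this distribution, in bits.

2.75 bits

Each probability is a power of 1/2, so log₂(1/p) is an integer.
H = Σ p·log₂(1/p) = 1/16·4 + 1/16·4 + 1/16·4 + 1/16·4 + 1/4·2 + 1/8·3 + 1/4·2 + 1/8·3 = 2.75 bits.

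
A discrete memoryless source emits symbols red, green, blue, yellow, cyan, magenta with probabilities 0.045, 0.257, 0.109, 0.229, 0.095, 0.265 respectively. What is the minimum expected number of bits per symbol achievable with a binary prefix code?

Repeatedly combine the two least-probable nodes; the expected code length is the sum of the merged weights.
merge 9/200 + 19/200 → 7/50
merge 109/1000 + 7/50 → 249/1000
merge 229/1000 + 249/1000 → 239/500
merge 257/1000 + 53/200 → 261/500
merge 239/500 + 261/500 → 1
L = 7/50 + 249/1000 + 239/500 + 261/500 + 1 = 2389/1000 = 2.389 bits/symbol.

2.389 bits/symbol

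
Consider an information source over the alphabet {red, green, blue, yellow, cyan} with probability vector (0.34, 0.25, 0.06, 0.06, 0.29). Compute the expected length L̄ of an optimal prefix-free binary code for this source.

Repeatedly combine the two least-probable nodes; the expected code length is the sum of the merged weights.
merge 3/50 + 3/50 → 3/25
merge 3/25 + 1/4 → 37/100
merge 29/100 + 17/50 → 63/100
merge 37/100 + 63/100 → 1
L = 3/25 + 37/100 + 63/100 + 1 = 53/25 = 2.12 bits/symbol.

2.12 bits/symbol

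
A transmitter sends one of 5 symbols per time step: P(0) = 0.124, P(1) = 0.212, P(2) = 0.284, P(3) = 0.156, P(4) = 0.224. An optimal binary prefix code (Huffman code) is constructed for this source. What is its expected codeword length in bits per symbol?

2.28 bits/symbol

Repeatedly combine the two least-probable nodes; the expected code length is the sum of the merged weights.
merge 31/250 + 39/250 → 7/25
merge 53/250 + 28/125 → 109/250
merge 7/25 + 71/250 → 141/250
merge 109/250 + 141/250 → 1
L = 7/25 + 109/250 + 141/250 + 1 = 57/25 = 2.28 bits/symbol.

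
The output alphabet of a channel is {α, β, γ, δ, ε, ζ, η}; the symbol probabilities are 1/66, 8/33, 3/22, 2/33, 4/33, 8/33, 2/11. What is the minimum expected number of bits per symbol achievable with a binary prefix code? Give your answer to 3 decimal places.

2.591 bits/symbol

Repeatedly combine the two least-probable nodes; the expected code length is the sum of the merged weights.
merge 1/66 + 2/33 → 5/66
merge 5/66 + 4/33 → 13/66
merge 3/22 + 2/11 → 7/22
merge 13/66 + 8/33 → 29/66
merge 8/33 + 7/22 → 37/66
merge 29/66 + 37/66 → 1
L = 5/66 + 13/66 + 7/22 + 29/66 + 37/66 + 1 = 57/22 ≈ 2.591 bits/symbol.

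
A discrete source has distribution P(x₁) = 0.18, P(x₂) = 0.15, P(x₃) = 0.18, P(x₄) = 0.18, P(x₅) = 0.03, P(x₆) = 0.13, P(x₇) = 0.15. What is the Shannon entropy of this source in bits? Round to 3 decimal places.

2.691 bits

H = −Σ pᵢ log₂ pᵢ.
−0.18·log₂(0.18) = 0.4453
−0.15·log₂(0.15) = 0.4105
−0.18·log₂(0.18) = 0.4453
−0.18·log₂(0.18) = 0.4453
−0.03·log₂(0.03) = 0.1518
−0.13·log₂(0.13) = 0.3826
−0.15·log₂(0.15) = 0.4105
Sum ≈ 2.6914 → 2.691 bits.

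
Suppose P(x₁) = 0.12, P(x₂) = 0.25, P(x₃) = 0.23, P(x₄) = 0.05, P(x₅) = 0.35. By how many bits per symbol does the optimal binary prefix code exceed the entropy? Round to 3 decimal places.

Entropy H = −Σ p log₂ p ≈ 2.1009 bits.
Huffman merges: 1/20+3/25→17/100; 17/100+23/100→2/5; 1/4+7/20→3/5; 2/5+3/5→1. L = 217/100 ≈ 2.1700.
L − H = 2.1700 − 2.1009 = 0.069 bits.

0.069 bits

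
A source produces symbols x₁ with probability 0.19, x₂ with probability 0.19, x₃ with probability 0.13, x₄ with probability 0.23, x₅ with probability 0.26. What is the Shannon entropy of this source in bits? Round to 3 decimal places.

2.286 bits

H = −Σ pᵢ log₂ pᵢ.
−0.19·log₂(0.19) = 0.4552
−0.19·log₂(0.19) = 0.4552
−0.13·log₂(0.13) = 0.3826
−0.23·log₂(0.23) = 0.4877
−0.26·log₂(0.26) = 0.5053
Sum ≈ 2.2861 → 2.286 bits.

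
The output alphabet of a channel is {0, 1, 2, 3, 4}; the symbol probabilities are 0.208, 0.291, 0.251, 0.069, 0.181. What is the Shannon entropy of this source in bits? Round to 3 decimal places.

2.202 bits

H = −Σ pᵢ log₂ pᵢ.
−0.208·log₂(0.208) = 0.4712
−0.291·log₂(0.291) = 0.5182
−0.251·log₂(0.251) = 0.5006
−0.069·log₂(0.069) = 0.2662
−0.181·log₂(0.181) = 0.4463
Sum ≈ 2.2025 → 2.202 bits.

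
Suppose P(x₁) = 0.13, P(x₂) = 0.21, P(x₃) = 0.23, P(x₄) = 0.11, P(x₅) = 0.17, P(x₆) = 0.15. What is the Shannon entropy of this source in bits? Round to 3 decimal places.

2.539 bits

H = −Σ pᵢ log₂ pᵢ.
−0.13·log₂(0.13) = 0.3826
−0.21·log₂(0.21) = 0.4728
−0.23·log₂(0.23) = 0.4877
−0.11·log₂(0.11) = 0.3503
−0.17·log₂(0.17) = 0.4346
−0.15·log₂(0.15) = 0.4105
Sum ≈ 2.5386 → 2.539 bits.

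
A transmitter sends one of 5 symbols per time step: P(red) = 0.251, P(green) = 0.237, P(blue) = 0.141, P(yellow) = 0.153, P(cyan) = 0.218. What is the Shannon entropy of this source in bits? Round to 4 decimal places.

H = −Σ pᵢ log₂ pᵢ.
−0.251·log₂(0.251) = 0.5006
−0.237·log₂(0.237) = 0.4923
−0.141·log₂(0.141) = 0.3985
−0.153·log₂(0.153) = 0.4144
−0.218·log₂(0.218) = 0.4791
Sum ≈ 2.2848 → 2.2848 bits.

2.2848 bits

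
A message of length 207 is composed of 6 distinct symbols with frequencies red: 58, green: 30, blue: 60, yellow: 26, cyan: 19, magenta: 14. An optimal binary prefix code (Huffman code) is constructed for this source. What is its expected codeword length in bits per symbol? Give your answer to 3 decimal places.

2.430 bits/symbol

Probabilities are the counts divided by 207.
Repeatedly combine the two least-probable nodes; the expected code length is the sum of the merged weights.
merge 14/207 + 19/207 → 11/69
merge 26/207 + 10/69 → 56/207
merge 11/69 + 56/207 → 89/207
merge 58/207 + 20/69 → 118/207
merge 89/207 + 118/207 → 1
L = 11/69 + 56/207 + 89/207 + 118/207 + 1 = 503/207 ≈ 2.430 bits/symbol.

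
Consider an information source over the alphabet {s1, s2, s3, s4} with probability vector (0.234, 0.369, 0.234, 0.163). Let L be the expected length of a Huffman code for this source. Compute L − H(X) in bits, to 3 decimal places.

0.062 bits

Entropy H = −Σ p log₂ p ≈ 1.9380 bits.
Huffman merges: 163/1000+117/500→397/1000; 117/500+369/1000→603/1000; 397/1000+603/1000→1. L = 2 ≈ 2.0000.
L − H = 2.0000 − 1.9380 = 0.062 bits.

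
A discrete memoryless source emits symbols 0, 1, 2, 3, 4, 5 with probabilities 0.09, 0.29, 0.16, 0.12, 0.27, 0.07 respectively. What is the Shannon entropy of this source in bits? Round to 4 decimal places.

H = −Σ pᵢ log₂ pᵢ.
−0.09·log₂(0.09) = 0.3127
−0.29·log₂(0.29) = 0.5179
−0.16·log₂(0.16) = 0.4230
−0.12·log₂(0.12) = 0.3671
−0.27·log₂(0.27) = 0.5100
−0.07·log₂(0.07) = 0.2686
Sum ≈ 2.3992 → 2.3992 bits.

2.3992 bits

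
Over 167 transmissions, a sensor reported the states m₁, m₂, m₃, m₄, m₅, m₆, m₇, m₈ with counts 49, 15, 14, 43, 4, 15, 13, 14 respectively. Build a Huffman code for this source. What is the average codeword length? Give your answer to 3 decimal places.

Probabilities are the counts divided by 167.
Repeatedly combine the two least-probable nodes; the expected code length is the sum of the merged weights.
merge 4/167 + 13/167 → 17/167
merge 14/167 + 14/167 → 28/167
merge 15/167 + 15/167 → 30/167
merge 17/167 + 28/167 → 45/167
merge 30/167 + 43/167 → 73/167
merge 45/167 + 49/167 → 94/167
merge 73/167 + 94/167 → 1
L = 17/167 + 28/167 + 30/167 + 45/167 + 73/167 + 94/167 + 1 = 454/167 ≈ 2.719 bits/symbol.

2.719 bits/symbol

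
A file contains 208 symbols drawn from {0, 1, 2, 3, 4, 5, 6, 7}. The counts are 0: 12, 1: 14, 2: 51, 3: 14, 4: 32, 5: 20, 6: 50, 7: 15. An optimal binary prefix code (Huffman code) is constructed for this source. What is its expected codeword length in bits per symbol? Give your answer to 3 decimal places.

2.779 bits/symbol

Probabilities are the counts divided by 208.
Repeatedly combine the two least-probable nodes; the expected code length is the sum of the merged weights.
merge 3/52 + 7/104 → 1/8
merge 7/104 + 15/208 → 29/208
merge 5/52 + 1/8 → 23/104
merge 29/208 + 2/13 → 61/208
merge 23/104 + 25/104 → 6/13
merge 51/208 + 61/208 → 7/13
merge 6/13 + 7/13 → 1
L = 1/8 + 29/208 + 23/104 + 61/208 + 6/13 + 7/13 + 1 = 289/104 ≈ 2.779 bits/symbol.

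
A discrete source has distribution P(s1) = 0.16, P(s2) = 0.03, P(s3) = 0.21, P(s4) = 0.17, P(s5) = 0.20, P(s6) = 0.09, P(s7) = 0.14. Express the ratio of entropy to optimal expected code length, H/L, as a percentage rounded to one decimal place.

Entropy H = −Σ p log₂ p ≈ 2.6563 bits.
Huffman merges: 3/100+9/100→3/25; 3/25+7/50→13/50; 4/25+17/100→33/100; 1/5+21/100→41/100; 13/50+33/100→59/100; 41/100+59/100→1. L = 271/100 ≈ 2.7100.
Efficiency = H/L = 2.6563/2.7100 = 98.0%.

98.0%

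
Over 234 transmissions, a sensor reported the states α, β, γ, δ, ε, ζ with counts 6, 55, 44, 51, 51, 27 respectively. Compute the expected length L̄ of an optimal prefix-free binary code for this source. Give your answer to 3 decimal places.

Probabilities are the counts divided by 234.
Repeatedly combine the two least-probable nodes; the expected code length is the sum of the merged weights.
merge 1/39 + 3/26 → 11/78
merge 11/78 + 22/117 → 77/234
merge 17/78 + 17/78 → 17/39
merge 55/234 + 77/234 → 22/39
merge 17/39 + 22/39 → 1
L = 11/78 + 77/234 + 17/39 + 22/39 + 1 = 289/117 ≈ 2.470 bits/symbol.

2.470 bits/symbol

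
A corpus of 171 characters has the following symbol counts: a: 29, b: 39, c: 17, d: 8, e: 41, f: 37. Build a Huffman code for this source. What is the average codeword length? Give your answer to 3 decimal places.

Probabilities are the counts divided by 171.
Repeatedly combine the two least-probable nodes; the expected code length is the sum of the merged weights.
merge 8/171 + 17/171 → 25/171
merge 25/171 + 29/171 → 6/19
merge 37/171 + 13/57 → 4/9
merge 41/171 + 6/19 → 5/9
merge 4/9 + 5/9 → 1
L = 25/171 + 6/19 + 4/9 + 5/9 + 1 = 421/171 ≈ 2.462 bits/symbol.

2.462 bits/symbol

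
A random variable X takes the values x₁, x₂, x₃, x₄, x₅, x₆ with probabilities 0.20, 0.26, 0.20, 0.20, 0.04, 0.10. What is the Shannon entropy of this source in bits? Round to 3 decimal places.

2.416 bits

H = −Σ pᵢ log₂ pᵢ.
−0.20·log₂(0.20) = 0.4644
−0.26·log₂(0.26) = 0.5053
−0.20·log₂(0.20) = 0.4644
−0.20·log₂(0.20) = 0.4644
−0.04·log₂(0.04) = 0.1858
−0.10·log₂(0.10) = 0.3322
Sum ≈ 2.4164 → 2.416 bits.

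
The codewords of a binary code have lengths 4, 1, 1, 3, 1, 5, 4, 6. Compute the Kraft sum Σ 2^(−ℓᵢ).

With common denominator 2^6 = 64: Σ 2^(−ℓᵢ) = 4/64 + 32/64 + 32/64 + 8/64 + 32/64 + 2/64 + 4/64 + 1/64 = 115/64 = 1.796875.

1.796875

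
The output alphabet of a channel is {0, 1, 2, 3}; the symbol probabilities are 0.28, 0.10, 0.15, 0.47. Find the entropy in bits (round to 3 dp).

H = −Σ pᵢ log₂ pᵢ.
−0.28·log₂(0.28) = 0.5142
−0.10·log₂(0.10) = 0.3322
−0.15·log₂(0.15) = 0.4105
−0.47·log₂(0.47) = 0.5120
Sum ≈ 1.7689 → 1.769 bits.

1.769 bits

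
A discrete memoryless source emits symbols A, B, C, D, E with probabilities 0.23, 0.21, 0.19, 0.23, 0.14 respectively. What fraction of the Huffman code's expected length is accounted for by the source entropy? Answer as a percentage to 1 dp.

Entropy H = −Σ p log₂ p ≈ 2.3005 bits.
Huffman merges: 7/50+19/100→33/100; 21/100+23/100→11/25; 23/100+33/100→14/25; 11/25+14/25→1. L = 233/100 ≈ 2.3300.
Efficiency = H/L = 2.3005/2.3300 = 98.7%.

98.7%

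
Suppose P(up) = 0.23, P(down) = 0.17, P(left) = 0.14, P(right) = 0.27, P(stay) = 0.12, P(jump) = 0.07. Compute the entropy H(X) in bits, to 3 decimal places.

2.465 bits

H = −Σ pᵢ log₂ pᵢ.
−0.23·log₂(0.23) = 0.4877
−0.17·log₂(0.17) = 0.4346
−0.14·log₂(0.14) = 0.3971
−0.27·log₂(0.27) = 0.5100
−0.12·log₂(0.12) = 0.3671
−0.07·log₂(0.07) = 0.2686
Sum ≈ 2.4650 → 2.465 bits.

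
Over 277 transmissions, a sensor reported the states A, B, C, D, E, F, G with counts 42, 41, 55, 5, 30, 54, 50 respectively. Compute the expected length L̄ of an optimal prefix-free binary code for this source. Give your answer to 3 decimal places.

Probabilities are the counts divided by 277.
Repeatedly combine the two least-probable nodes; the expected code length is the sum of the merged weights.
merge 5/277 + 30/277 → 35/277
merge 35/277 + 41/277 → 76/277
merge 42/277 + 50/277 → 92/277
merge 54/277 + 55/277 → 109/277
merge 76/277 + 92/277 → 168/277
merge 109/277 + 168/277 → 1
L = 35/277 + 76/277 + 92/277 + 109/277 + 168/277 + 1 = 757/277 ≈ 2.733 bits/symbol.

2.733 bits/symbol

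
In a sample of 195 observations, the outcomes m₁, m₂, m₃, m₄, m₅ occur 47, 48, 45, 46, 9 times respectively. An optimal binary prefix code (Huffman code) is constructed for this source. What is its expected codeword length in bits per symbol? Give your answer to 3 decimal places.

Probabilities are the counts divided by 195.
Repeatedly combine the two least-probable nodes; the expected code length is the sum of the merged weights.
merge 3/65 + 3/13 → 18/65
merge 46/195 + 47/195 → 31/65
merge 16/65 + 18/65 → 34/65
merge 31/65 + 34/65 → 1
L = 18/65 + 31/65 + 34/65 + 1 = 148/65 ≈ 2.277 bits/symbol.

2.277 bits/symbol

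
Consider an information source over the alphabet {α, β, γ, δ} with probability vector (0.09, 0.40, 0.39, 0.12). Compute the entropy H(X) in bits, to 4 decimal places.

1.7383 bits

H = −Σ pᵢ log₂ pᵢ.
−0.09·log₂(0.09) = 0.3127
−0.40·log₂(0.40) = 0.5288
−0.39·log₂(0.39) = 0.5298
−0.12·log₂(0.12) = 0.3671
Sum ≈ 1.7383 → 1.7383 bits.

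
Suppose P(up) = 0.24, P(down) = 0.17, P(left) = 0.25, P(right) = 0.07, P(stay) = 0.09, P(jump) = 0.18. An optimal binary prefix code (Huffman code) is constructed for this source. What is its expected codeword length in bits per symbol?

2.49 bits/symbol

Repeatedly combine the two least-probable nodes; the expected code length is the sum of the merged weights.
merge 7/100 + 9/100 → 4/25
merge 4/25 + 17/100 → 33/100
merge 9/50 + 6/25 → 21/50
merge 1/4 + 33/100 → 29/50
merge 21/50 + 29/50 → 1
L = 4/25 + 33/100 + 21/50 + 29/50 + 1 = 249/100 = 2.49 bits/symbol.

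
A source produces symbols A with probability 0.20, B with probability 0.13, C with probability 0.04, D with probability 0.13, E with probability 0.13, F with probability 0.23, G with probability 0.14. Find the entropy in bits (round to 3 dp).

H = −Σ pᵢ log₂ pᵢ.
−0.20·log₂(0.20) = 0.4644
−0.13·log₂(0.13) = 0.3826
−0.04·log₂(0.04) = 0.1858
−0.13·log₂(0.13) = 0.3826
−0.13·log₂(0.13) = 0.3826
−0.23·log₂(0.23) = 0.4877
−0.14·log₂(0.14) = 0.3971
Sum ≈ 2.6829 → 2.683 bits.

2.683 bits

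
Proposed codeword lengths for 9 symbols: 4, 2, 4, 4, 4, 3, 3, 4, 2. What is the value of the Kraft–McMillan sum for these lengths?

With common denominator 2^4 = 16: Σ 2^(−ℓᵢ) = 1/16 + 4/16 + 1/16 + 1/16 + 1/16 + 2/16 + 2/16 + 1/16 + 4/16 = 17/16 = 1.0625.

1.0625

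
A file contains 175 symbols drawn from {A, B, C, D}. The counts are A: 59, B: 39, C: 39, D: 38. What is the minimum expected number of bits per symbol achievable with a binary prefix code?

2 bits/symbol

Probabilities are the counts divided by 175.
Repeatedly combine the two least-probable nodes; the expected code length is the sum of the merged weights.
merge 38/175 + 39/175 → 11/25
merge 39/175 + 59/175 → 14/25
merge 11/25 + 14/25 → 1
L = 11/25 + 14/25 + 1 = 2 bits/symbol.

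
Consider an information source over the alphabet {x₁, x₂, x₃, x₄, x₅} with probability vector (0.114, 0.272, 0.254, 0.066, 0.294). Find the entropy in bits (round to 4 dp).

2.1483 bits

H = −Σ pᵢ log₂ pᵢ.
−0.114·log₂(0.114) = 0.3571
−0.272·log₂(0.272) = 0.5109
−0.254·log₂(0.254) = 0.5022
−0.066·log₂(0.066) = 0.2588
−0.294·log₂(0.294) = 0.5192
Sum ≈ 2.1483 → 2.1483 bits.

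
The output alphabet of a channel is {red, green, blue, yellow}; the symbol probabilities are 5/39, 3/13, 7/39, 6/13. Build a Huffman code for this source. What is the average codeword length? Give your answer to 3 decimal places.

Repeatedly combine the two least-probable nodes; the expected code length is the sum of the merged weights.
merge 5/39 + 7/39 → 4/13
merge 3/13 + 4/13 → 7/13
merge 6/13 + 7/13 → 1
L = 4/13 + 7/13 + 1 = 24/13 ≈ 1.846 bits/symbol.

1.846 bits/symbol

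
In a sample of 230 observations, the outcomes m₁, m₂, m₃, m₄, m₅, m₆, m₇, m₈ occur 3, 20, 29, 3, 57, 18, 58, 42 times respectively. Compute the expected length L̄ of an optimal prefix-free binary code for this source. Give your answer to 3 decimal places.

Probabilities are the counts divided by 230.
Repeatedly combine the two least-probable nodes; the expected code length is the sum of the merged weights.
merge 3/230 + 3/230 → 3/115
merge 3/115 + 9/115 → 12/115
merge 2/23 + 12/115 → 22/115
merge 29/230 + 21/115 → 71/230
merge 22/115 + 57/230 → 101/230
merge 29/115 + 71/230 → 129/230
merge 101/230 + 129/230 → 1
L = 3/115 + 12/115 + 22/115 + 71/230 + 101/230 + 129/230 + 1 = 121/46 ≈ 2.630 bits/symbol.

2.630 bits/symbol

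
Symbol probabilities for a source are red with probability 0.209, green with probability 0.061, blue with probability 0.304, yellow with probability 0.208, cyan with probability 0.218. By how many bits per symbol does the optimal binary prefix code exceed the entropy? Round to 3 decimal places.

0.078 bits

Entropy H = −Σ p log₂ p ≈ 2.1906 bits.
Huffman merges: 61/1000+26/125→269/1000; 209/1000+109/500→427/1000; 269/1000+38/125→573/1000; 427/1000+573/1000→1. L = 2269/1000 ≈ 2.2690.
L − H = 2.2690 − 2.1906 = 0.078 bits.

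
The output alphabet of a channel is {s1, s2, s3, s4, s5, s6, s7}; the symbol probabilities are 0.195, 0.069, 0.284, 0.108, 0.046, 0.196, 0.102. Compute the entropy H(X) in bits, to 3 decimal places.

H = −Σ pᵢ log₂ pᵢ.
−0.195·log₂(0.195) = 0.4599
−0.069·log₂(0.069) = 0.2662
−0.284·log₂(0.284) = 0.5158
−0.108·log₂(0.108) = 0.3468
−0.046·log₂(0.046) = 0.2043
−0.196·log₂(0.196) = 0.4608
−0.102·log₂(0.102) = 0.3359
Sum ≈ 2.5897 → 2.590 bits.

2.590 bits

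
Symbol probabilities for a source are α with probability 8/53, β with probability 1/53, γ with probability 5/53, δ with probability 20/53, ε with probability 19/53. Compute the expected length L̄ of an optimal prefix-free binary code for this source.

2 bits/symbol

Repeatedly combine the two least-probable nodes; the expected code length is the sum of the merged weights.
merge 1/53 + 5/53 → 6/53
merge 6/53 + 8/53 → 14/53
merge 14/53 + 19/53 → 33/53
merge 20/53 + 33/53 → 1
L = 6/53 + 14/53 + 33/53 + 1 = 2 bits/symbol.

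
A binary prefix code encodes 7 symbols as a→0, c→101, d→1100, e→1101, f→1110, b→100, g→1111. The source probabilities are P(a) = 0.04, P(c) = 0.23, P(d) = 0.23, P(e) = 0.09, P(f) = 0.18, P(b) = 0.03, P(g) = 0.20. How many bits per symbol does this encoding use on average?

L̄ = Σ pᵢ·ℓᵢ = 0.04·1 + 0.23·3 + 0.23·4 + 0.09·4 + 0.18·4 + 0.03·3 + 0.20·4 = 3.62 bits/symbol.

3.62 bits/symbol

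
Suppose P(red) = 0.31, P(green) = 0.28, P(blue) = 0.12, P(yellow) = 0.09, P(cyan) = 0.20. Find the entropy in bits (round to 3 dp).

H = −Σ pᵢ log₂ pᵢ.
−0.31·log₂(0.31) = 0.5238
−0.28·log₂(0.28) = 0.5142
−0.12·log₂(0.12) = 0.3671
−0.09·log₂(0.09) = 0.3127
−0.20·log₂(0.20) = 0.4644
Sum ≈ 2.1821 → 2.182 bits.

2.182 bits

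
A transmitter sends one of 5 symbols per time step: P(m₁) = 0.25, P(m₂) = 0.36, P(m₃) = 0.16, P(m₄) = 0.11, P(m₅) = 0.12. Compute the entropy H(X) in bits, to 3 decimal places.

H = −Σ pᵢ log₂ pᵢ.
−0.25·log₂(0.25) = 0.5000
−0.36·log₂(0.36) = 0.5306
−0.16·log₂(0.16) = 0.4230
−0.11·log₂(0.11) = 0.3503
−0.12·log₂(0.12) = 0.3671
Sum ≈ 2.1710 → 2.171 bits.

2.171 bits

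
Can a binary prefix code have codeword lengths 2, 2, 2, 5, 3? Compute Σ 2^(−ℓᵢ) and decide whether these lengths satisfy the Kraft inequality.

0.90625; yes

With common denominator 2^5 = 32: Σ 2^(−ℓᵢ) = 8/32 + 8/32 + 8/32 + 1/32 + 4/32 = 29/32 = 0.90625.
Kraft's inequality requires Σ ≤ 1; here Σ = 0.90625 ≤ 1, so such a prefix code exists.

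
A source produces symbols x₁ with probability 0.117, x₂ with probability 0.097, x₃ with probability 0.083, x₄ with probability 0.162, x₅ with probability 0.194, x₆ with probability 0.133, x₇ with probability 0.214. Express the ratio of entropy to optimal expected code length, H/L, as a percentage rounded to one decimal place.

Entropy H = −Σ p log₂ p ≈ 2.7342 bits.
Huffman merges: 83/1000+97/1000→9/50; 117/1000+133/1000→1/4; 81/500+9/50→171/500; 97/500+107/500→51/125; 1/4+171/500→74/125; 51/125+74/125→1. L = 693/250 ≈ 2.7720.
Efficiency = H/L = 2.7342/2.7720 = 98.6%.

98.6%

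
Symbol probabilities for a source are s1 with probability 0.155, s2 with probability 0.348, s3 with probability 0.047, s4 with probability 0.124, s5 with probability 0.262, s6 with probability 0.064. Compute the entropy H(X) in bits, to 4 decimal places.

H = −Σ pᵢ log₂ pᵢ.
−0.155·log₂(0.155) = 0.4169
−0.348·log₂(0.348) = 0.5299
−0.047·log₂(0.047) = 0.2073
−0.124·log₂(0.124) = 0.3734
−0.262·log₂(0.262) = 0.5063
−0.064·log₂(0.064) = 0.2538
Sum ≈ 2.2877 → 2.2877 bits.

2.2877 bits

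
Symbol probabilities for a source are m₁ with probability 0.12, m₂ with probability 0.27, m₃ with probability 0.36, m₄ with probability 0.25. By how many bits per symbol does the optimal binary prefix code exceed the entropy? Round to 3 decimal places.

Entropy H = −Σ p log₂ p ≈ 1.9077 bits.
Huffman merges: 3/25+1/4→37/100; 27/100+9/25→63/100; 37/100+63/100→1. L = 2 ≈ 2.0000.
L − H = 2.0000 − 1.9077 = 0.092 bits.

0.092 bits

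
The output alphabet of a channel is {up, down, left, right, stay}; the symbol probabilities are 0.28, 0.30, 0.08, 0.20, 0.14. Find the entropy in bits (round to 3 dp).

2.188 bits

H = −Σ pᵢ log₂ pᵢ.
−0.28·log₂(0.28) = 0.5142
−0.30·log₂(0.30) = 0.5211
−0.08·log₂(0.08) = 0.2915
−0.20·log₂(0.20) = 0.4644
−0.14·log₂(0.14) = 0.3971
Sum ≈ 2.1883 → 2.188 bits.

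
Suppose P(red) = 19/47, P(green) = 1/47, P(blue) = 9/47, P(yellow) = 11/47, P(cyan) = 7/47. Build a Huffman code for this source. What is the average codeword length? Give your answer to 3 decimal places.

Repeatedly combine the two least-probable nodes; the expected code length is the sum of the merged weights.
merge 1/47 + 7/47 → 8/47
merge 8/47 + 9/47 → 17/47
merge 11/47 + 17/47 → 28/47
merge 19/47 + 28/47 → 1
L = 8/47 + 17/47 + 28/47 + 1 = 100/47 ≈ 2.128 bits/symbol.

2.128 bits/symbol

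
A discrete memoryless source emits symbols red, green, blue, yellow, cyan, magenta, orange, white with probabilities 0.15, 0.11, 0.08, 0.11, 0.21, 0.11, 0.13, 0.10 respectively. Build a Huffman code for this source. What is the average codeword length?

2.97 bits/symbol

Repeatedly combine the two least-probable nodes; the expected code length is the sum of the merged weights.
merge 2/25 + 1/10 → 9/50
merge 11/100 + 11/100 → 11/50
merge 11/100 + 13/100 → 6/25
merge 3/20 + 9/50 → 33/100
merge 21/100 + 11/50 → 43/100
merge 6/25 + 33/100 → 57/100
merge 43/100 + 57/100 → 1
L = 9/50 + 11/50 + 6/25 + 33/100 + 43/100 + 57/100 + 1 = 297/100 = 2.97 bits/symbol.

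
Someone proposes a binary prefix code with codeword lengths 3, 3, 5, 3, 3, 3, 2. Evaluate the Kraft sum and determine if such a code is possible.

With common denominator 2^5 = 32: Σ 2^(−ℓᵢ) = 4/32 + 4/32 + 1/32 + 4/32 + 4/32 + 4/32 + 8/32 = 29/32 = 0.90625.
Kraft's inequality requires Σ ≤ 1; here Σ = 0.90625 ≤ 1, so such a prefix code exists.

0.90625; yes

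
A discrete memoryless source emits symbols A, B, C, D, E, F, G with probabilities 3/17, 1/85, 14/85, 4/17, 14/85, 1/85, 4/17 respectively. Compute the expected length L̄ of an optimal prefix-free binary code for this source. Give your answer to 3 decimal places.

2.553 bits/symbol

Repeatedly combine the two least-probable nodes; the expected code length is the sum of the merged weights.
merge 1/85 + 1/85 → 2/85
merge 2/85 + 14/85 → 16/85
merge 14/85 + 3/17 → 29/85
merge 16/85 + 4/17 → 36/85
merge 4/17 + 29/85 → 49/85
merge 36/85 + 49/85 → 1
L = 2/85 + 16/85 + 29/85 + 36/85 + 49/85 + 1 = 217/85 ≈ 2.553 bits/symbol.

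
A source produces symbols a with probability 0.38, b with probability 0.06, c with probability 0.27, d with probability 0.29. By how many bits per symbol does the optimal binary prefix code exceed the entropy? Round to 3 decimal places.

0.148 bits

Entropy H = −Σ p log₂ p ≈ 1.8019 bits.
Huffman merges: 3/50+27/100→33/100; 29/100+33/100→31/50; 19/50+31/50→1. L = 39/20 ≈ 1.9500.
L − H = 1.9500 − 1.8019 = 0.148 bits.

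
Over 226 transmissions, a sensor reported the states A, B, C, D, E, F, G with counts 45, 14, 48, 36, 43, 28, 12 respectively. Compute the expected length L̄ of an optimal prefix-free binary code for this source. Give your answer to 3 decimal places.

Probabilities are the counts divided by 226.
Repeatedly combine the two least-probable nodes; the expected code length is the sum of the merged weights.
merge 6/113 + 7/113 → 13/113
merge 13/113 + 14/113 → 27/113
merge 18/113 + 43/226 → 79/226
merge 45/226 + 24/113 → 93/226
merge 27/113 + 79/226 → 133/226
merge 93/226 + 133/226 → 1
L = 13/113 + 27/113 + 79/226 + 93/226 + 133/226 + 1 = 611/226 ≈ 2.704 bits/symbol.

2.704 bits/symbol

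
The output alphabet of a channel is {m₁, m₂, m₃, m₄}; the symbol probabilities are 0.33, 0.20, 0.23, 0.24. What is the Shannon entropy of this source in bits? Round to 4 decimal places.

H = −Σ pᵢ log₂ pᵢ.
−0.33·log₂(0.33) = 0.5278
−0.20·log₂(0.20) = 0.4644
−0.23·log₂(0.23) = 0.4877
−0.24·log₂(0.24) = 0.4941
Sum ≈ 1.9740 → 1.9740 bits.

1.9740 bits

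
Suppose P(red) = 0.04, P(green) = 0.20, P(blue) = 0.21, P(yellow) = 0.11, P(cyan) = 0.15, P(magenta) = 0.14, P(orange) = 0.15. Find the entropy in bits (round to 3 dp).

H = −Σ pᵢ log₂ pᵢ.
−0.04·log₂(0.04) = 0.1858
−0.20·log₂(0.20) = 0.4644
−0.21·log₂(0.21) = 0.4728
−0.11·log₂(0.11) = 0.3503
−0.15·log₂(0.15) = 0.4105
−0.14·log₂(0.14) = 0.3971
−0.15·log₂(0.15) = 0.4105
Sum ≈ 2.6914 → 2.691 bits.

2.691 bits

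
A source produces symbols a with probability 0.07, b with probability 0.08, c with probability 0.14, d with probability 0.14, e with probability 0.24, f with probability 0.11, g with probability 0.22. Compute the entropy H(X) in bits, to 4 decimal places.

H = −Σ pᵢ log₂ pᵢ.
−0.07·log₂(0.07) = 0.2686
−0.08·log₂(0.08) = 0.2915
−0.14·log₂(0.14) = 0.3971
−0.14·log₂(0.14) = 0.3971
−0.24·log₂(0.24) = 0.4941
−0.11·log₂(0.11) = 0.3503
−0.22·log₂(0.22) = 0.4806
Sum ≈ 2.6793 → 2.6793 bits.

2.6793 bits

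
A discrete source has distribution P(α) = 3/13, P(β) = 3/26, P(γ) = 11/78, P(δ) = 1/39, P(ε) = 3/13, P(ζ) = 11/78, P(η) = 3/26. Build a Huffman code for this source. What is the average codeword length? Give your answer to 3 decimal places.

2.679 bits/symbol

Repeatedly combine the two least-probable nodes; the expected code length is the sum of the merged weights.
merge 1/39 + 3/26 → 11/78
merge 3/26 + 11/78 → 10/39
merge 11/78 + 11/78 → 11/39
merge 3/13 + 3/13 → 6/13
merge 10/39 + 11/39 → 7/13
merge 6/13 + 7/13 → 1
L = 11/78 + 10/39 + 11/39 + 6/13 + 7/13 + 1 = 209/78 ≈ 2.679 bits/symbol.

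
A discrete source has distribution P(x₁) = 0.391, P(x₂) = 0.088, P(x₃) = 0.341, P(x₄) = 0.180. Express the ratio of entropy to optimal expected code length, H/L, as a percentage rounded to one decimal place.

Entropy H = −Σ p log₂ p ≈ 1.8129 bits.
Huffman merges: 11/125+9/50→67/250; 67/250+341/1000→609/1000; 391/1000+609/1000→1. L = 1877/1000 ≈ 1.8770.
Efficiency = H/L = 1.8129/1.8770 = 96.6%.

96.6%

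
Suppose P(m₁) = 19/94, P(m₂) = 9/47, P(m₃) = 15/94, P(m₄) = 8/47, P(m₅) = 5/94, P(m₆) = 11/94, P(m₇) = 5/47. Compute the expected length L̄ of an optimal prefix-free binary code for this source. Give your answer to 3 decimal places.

2.766 bits/symbol

Repeatedly combine the two least-probable nodes; the expected code length is the sum of the merged weights.
merge 5/94 + 5/47 → 15/94
merge 11/94 + 15/94 → 13/47
merge 15/94 + 8/47 → 31/94
merge 9/47 + 19/94 → 37/94
merge 13/47 + 31/94 → 57/94
merge 37/94 + 57/94 → 1
L = 15/94 + 13/47 + 31/94 + 37/94 + 57/94 + 1 = 130/47 ≈ 2.766 bits/symbol.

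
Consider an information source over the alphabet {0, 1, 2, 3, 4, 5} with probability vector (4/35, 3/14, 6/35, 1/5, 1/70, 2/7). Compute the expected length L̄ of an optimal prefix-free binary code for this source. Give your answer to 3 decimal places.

Repeatedly combine the two least-probable nodes; the expected code length is the sum of the merged weights.
merge 1/70 + 4/35 → 9/70
merge 9/70 + 6/35 → 3/10
merge 1/5 + 3/14 → 29/70
merge 2/7 + 3/10 → 41/70
merge 29/70 + 41/70 → 1
L = 9/70 + 3/10 + 29/70 + 41/70 + 1 = 17/7 ≈ 2.429 bits/symbol.

2.429 bits/symbol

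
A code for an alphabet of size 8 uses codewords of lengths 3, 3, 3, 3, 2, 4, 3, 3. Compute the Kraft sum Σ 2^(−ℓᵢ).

With common denominator 2^4 = 16: Σ 2^(−ℓᵢ) = 2/16 + 2/16 + 2/16 + 2/16 + 4/16 + 1/16 + 2/16 + 2/16 = 17/16 = 1.0625.

1.0625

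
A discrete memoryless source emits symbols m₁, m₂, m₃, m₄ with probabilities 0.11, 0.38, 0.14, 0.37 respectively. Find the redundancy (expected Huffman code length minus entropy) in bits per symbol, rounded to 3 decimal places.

0.061 bits

Entropy H = −Σ p log₂ p ≈ 1.8086 bits.
Huffman merges: 11/100+7/50→1/4; 1/4+37/100→31/50; 19/50+31/50→1. L = 187/100 ≈ 1.8700.
L − H = 1.8700 − 1.8086 = 0.061 bits.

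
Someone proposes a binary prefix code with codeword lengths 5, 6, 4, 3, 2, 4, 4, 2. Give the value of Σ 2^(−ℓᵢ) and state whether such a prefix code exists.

With common denominator 2^6 = 64: Σ 2^(−ℓᵢ) = 2/64 + 1/64 + 4/64 + 8/64 + 16/64 + 4/64 + 4/64 + 16/64 = 55/64 = 0.859375.
Kraft's inequality requires Σ ≤ 1; here Σ = 0.859375 ≤ 1, so such a prefix code exists.

0.859375; yes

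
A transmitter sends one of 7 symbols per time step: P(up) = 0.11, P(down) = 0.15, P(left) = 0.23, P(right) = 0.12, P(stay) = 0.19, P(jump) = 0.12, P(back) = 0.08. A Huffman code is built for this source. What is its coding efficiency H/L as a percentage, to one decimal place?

Entropy H = −Σ p log₂ p ≈ 2.7294 bits.
Huffman merges: 2/25+11/100→19/100; 3/25+3/25→6/25; 3/20+19/100→17/50; 19/100+23/100→21/50; 6/25+17/50→29/50; 21/50+29/50→1. L = 277/100 ≈ 2.7700.
Efficiency = H/L = 2.7294/2.7700 = 98.5%.

98.5%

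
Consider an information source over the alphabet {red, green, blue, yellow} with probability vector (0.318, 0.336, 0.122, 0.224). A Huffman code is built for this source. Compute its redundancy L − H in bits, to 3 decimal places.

Entropy H = −Σ p log₂ p ≈ 1.9081 bits.
Huffman merges: 61/500+28/125→173/500; 159/500+42/125→327/500; 173/500+327/500→1. L = 2 ≈ 2.0000.
L − H = 2.0000 − 1.9081 = 0.092 bits.

0.092 bits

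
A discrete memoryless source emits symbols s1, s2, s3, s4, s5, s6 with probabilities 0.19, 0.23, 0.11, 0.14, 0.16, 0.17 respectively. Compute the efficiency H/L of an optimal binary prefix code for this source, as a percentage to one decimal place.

Entropy H = −Σ p log₂ p ≈ 2.5479 bits.
Huffman merges: 11/100+7/50→1/4; 4/25+17/100→33/100; 19/100+23/100→21/50; 1/4+33/100→29/50; 21/50+29/50→1. L = 129/50 ≈ 2.5800.
Efficiency = H/L = 2.5479/2.5800 = 98.8%.

98.8%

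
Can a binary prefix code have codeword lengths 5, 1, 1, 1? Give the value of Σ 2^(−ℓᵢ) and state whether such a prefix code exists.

With common denominator 2^5 = 32: Σ 2^(−ℓᵢ) = 1/32 + 16/32 + 16/32 + 16/32 = 49/32 = 1.53125.
Kraft's inequality requires Σ ≤ 1; here Σ = 1.53125 > 1, so no such prefix code exists.

1.53125; no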